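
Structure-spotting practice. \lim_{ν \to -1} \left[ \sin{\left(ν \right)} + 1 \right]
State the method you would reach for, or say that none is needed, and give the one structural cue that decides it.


Diagnosis: no special technique — nothing blocks direct substitution at -1: plug in and finish.


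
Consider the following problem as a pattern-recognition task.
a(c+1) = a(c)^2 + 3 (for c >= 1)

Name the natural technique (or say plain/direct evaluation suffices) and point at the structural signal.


Method: no special technique — the unknown sequence enters the update nonlinearly, so no linear method fits the recurrence as written — direct iteration remains.


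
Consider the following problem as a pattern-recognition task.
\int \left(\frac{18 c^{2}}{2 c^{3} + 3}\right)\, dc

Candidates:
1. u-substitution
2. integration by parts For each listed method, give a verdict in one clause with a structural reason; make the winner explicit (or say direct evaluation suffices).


Verdict: u-substitution — collected, the integrand has one factor that is, up to a constant, the derivative of an inner expression the rest depends on — substitute for that inner expression.
- u-substitution — yes, a natural case for it.
- integration by parts: the integrand does not split as a nonconstant polynomial times an exp, sine, cosine of a linear argument, or logarithm — no polynomial-kernel parts product to differentiate one side of.


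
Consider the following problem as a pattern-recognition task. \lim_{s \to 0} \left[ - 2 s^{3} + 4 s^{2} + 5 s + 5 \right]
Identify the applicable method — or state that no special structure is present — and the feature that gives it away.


Technique: no special technique — no zero denominators, no indeterminate clash at 0 — substitute and read off the value.


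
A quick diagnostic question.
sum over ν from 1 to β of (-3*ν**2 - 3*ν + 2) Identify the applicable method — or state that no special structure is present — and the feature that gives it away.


Best approach: no special technique — the summand is a plain polynomial in ν (expanding first if it arrives factored); standard power-sum formulas evaluate it term by term.


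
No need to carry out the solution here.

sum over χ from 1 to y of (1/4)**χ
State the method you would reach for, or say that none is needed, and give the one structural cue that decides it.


Best approach: the geometric series formula — each term is 1/4 times the previous one, so the geometric-series formula applies directly.


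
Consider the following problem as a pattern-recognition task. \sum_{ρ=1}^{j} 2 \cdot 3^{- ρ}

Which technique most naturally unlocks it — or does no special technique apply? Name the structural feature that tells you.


Method: the geometric series formula — consecutive terms stand in a fixed index-free ratio — the geometric sum formula closes it.


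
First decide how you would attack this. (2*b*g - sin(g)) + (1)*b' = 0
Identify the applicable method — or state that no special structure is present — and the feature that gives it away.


Method: a linear integrating factor — linear in the unknown with genuine forcing: multiply through by the exponential of the integrated coefficient and the left side closes into one derivative.


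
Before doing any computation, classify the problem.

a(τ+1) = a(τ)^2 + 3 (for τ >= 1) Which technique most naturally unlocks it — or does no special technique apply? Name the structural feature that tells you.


Diagnosis: no special technique — the update rule curves (it is not linear in the unknown sequence), so no superposition-based closed form attaches — iterate or study it directly.


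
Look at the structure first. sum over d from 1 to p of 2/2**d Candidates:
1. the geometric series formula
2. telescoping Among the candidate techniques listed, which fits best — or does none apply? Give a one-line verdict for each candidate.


Best approach: the geometric series formula — consecutive terms stand in a fixed index-free ratio — the geometric sum formula closes it.
- the geometric series formula: applies; the problem has the shape this method handles.
- telescoping: neither a shifted-difference shape nor integer-spaced poles are present.


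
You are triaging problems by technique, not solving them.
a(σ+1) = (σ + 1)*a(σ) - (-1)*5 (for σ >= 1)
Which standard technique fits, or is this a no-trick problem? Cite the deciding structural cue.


Best approach: a summation factor — with the index-dependent coefficient σ + 1, dividing by the cumulative product turns the left side into a pure difference.


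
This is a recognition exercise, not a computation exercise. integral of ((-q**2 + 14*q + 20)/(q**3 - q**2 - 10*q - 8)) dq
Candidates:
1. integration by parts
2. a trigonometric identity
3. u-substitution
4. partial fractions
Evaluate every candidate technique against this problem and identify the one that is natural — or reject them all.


Diagnosis: partial fractions — the integrand is a proper rational function and its denominator q**3 - q**2 - 10*q - 8 factors into distinct pieces, so it splits into simple fractions.
- integration by parts: the nonconstant-polynomial-times-standard-kernel pattern (an exp, sine, cosine, or logarithm partner) is absent.
- a trigonometric identity — there is no trigonometric structure at all — the integrand carries no sine or cosine to rewrite.
- u-substitution: no subexpression of the integrand serves as a whole-integral substitution inner — individual terms may offer their own, but none carries its derivative as a factor of the full integrand; a working change of variable would have to be constructed from outside the expression.
- partial fractions: applicable, and directly so.


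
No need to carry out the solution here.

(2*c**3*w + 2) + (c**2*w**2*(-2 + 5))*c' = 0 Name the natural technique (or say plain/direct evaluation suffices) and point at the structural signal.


Verdict: the exact-equation method — equality of cross partials is the green light — assemble the potential function term by term.


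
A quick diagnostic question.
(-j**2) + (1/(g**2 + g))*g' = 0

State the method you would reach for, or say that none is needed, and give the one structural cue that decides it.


Method: separation of variables — the derivative equals a pure function of j (namely j**2) times a pure function of g (namely g**2 + g); divide and integrate each side. This doubles as a Bernoulli equation in the unknown as written; dividing and integrating works on it directly.


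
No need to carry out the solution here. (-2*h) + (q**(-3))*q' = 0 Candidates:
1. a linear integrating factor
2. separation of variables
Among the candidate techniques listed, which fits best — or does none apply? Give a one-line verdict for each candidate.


Verdict: separation of variables — solved for the derivative, the right side splits multiplicatively into a function of each variable alone — divide and integrate each side.
- a linear integrating factor — a nonlinear term in the unknown puts this outside the integrating-factor template.
- separation of variables: yes, a natural case for it.


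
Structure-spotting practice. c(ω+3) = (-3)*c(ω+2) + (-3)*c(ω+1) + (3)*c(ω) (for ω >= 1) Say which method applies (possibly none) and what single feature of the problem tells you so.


Verdict: the characteristic-root method — because shifting ω leaves the equation's coefficients unchanged, exponential trials reduce it to algebra.


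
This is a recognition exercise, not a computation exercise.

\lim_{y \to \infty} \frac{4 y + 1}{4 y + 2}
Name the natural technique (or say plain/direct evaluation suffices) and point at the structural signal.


Diagnosis: dominant-term comparison — at large y only the top-degree terms survive; compare the leading terms and the limit falls out. l'Hôpital's at-infinity variant applies to the expression viewed as a single quotient; the leading-term comparison is the direct route.


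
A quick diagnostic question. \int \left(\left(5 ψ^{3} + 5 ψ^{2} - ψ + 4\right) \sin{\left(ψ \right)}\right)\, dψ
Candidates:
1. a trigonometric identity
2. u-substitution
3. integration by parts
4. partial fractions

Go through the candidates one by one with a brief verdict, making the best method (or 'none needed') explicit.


Technique: integration by parts — a polynomial 5 ψ^{3} + 5 ψ^{2} - ψ + 4 against the kernel \sin{\left(ψ \right)} is the signature bounded-ladder case for integration by parts.
- a trigonometric identity — no even trigonometric power and no product of distinct frequencies to rewrite.
- u-substitution — no subexpression of the integrand serves as a whole-integral substitution inner — individual terms may offer their own, but none carries its derivative as a factor of the full integrand; a working change of variable would have to be constructed from outside the expression.
- integration by parts — yes, a natural case for it.
- partial fractions: there is no rational-function structure to decompose.


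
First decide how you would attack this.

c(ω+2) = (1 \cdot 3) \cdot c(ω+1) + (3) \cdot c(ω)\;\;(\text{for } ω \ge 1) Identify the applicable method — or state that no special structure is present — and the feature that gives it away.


Best approach: the characteristic-root method — fixed numeric weights on consecutive terms and no forcing term added: the root method in its home territory.


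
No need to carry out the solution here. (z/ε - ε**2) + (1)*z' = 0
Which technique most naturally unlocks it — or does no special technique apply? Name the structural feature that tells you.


Technique: a linear integrating factor — linear in the unknown with genuine forcing: multiply through by the exponential of the integrated coefficient and the left side closes into one derivative.


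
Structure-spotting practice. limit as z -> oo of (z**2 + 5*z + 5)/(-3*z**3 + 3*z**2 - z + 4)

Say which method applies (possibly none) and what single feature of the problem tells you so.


Technique: dominant-term comparison — divide by the highest power of z present: lower-order terms vanish and the dominant ratio remains. l'Hôpital's at-infinity variant applies to the expression viewed as a single quotient; the leading-term comparison is the direct route.


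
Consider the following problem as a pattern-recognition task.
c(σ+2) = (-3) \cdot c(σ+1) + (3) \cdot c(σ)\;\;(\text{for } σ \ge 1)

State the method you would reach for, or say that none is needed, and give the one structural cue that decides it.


Diagnosis: the characteristic-root method — the recurrence treats every index alike (constant coefficients, no forcing) — precisely the regime where r^σ trials close it.


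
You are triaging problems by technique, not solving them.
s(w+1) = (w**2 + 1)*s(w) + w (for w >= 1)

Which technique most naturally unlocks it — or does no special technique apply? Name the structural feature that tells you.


Verdict: a summation factor — rescale the sequence by the product of the weights w**2 + 1 so far — the recurrence collapses to a plain running sum.


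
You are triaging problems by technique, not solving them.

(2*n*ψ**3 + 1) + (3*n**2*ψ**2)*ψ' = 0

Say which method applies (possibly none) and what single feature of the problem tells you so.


Verdict: the exact-equation method — d/dψ of 2*n*ψ**3 + 1 equals d/dn of 3*n**2*ψ**2: the form is a total differential of one potential — integrate it exactly.


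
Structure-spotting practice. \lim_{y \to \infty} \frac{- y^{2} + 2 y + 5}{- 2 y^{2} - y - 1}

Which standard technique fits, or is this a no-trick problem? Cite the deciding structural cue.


Technique: dominant-term comparison — growth-rate triage: the leading powers of y decide the limit, everything else is noise. l'Hôpital's at-infinity variant applies to the expression viewed as a single quotient; the leading-term comparison is the direct route.


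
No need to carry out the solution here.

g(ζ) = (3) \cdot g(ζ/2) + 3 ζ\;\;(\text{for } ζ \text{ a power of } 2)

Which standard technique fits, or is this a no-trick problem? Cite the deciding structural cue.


Method: the master substitution — treat m = log base 2 of ζ as the new clock: one recursion step advances m by one while ζ scales by 2.


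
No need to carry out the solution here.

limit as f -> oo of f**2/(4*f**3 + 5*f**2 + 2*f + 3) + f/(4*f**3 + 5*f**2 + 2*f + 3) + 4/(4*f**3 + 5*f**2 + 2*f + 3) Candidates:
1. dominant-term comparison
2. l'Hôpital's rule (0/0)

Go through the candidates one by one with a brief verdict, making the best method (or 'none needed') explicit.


Method: dominant-term comparison — growth-rate triage: the leading powers of f decide the limit, everything else is noise.
- dominant-term comparison: a fit — the right tool for this form.
- l'Hôpital's rule (0/0): as a single quotient the expression runs to ∞/∞ at the limit point — an at-infinity form of the rule would apply, though the leading-growth comparison is the direct reading.


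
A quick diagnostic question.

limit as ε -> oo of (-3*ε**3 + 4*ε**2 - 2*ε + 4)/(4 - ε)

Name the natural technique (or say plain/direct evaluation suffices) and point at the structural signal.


Verdict: dominant-term comparison — at large ε only the top-degree terms survive; compare the leading terms and the limit falls out. Viewed as a single quotient this is an ∞/∞ form — an at-infinity application of l'Hôpital's rule would also resolve it; comparing leading growth reads the answer without differentiating.


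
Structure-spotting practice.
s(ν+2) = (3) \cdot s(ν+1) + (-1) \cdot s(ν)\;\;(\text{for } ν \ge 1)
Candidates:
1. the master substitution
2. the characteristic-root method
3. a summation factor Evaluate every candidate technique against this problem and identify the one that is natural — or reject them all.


Best approach: the characteristic-root method — every coefficient is a fixed number and the forcing is zero — substitute r^ν and read off the root equation.
- the master substitution — there is no divide-the-index recursive argument.
- the characteristic-root method: a fit — the right tool for this form.
- a summation factor: a summation factor telescopes one-step recursions; this one carries higher-order memory.


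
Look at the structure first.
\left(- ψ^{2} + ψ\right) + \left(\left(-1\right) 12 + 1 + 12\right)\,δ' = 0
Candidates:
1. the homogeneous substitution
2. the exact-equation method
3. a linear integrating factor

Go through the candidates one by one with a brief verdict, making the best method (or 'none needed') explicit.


Method: no special technique — solved for the derivative, no δ appears — this is antidifferentiation in ψ wearing ODE clothing.
- the homogeneous substitution: solved for the derivative, the right side changes under joint scaling of the two variables.
- the exact-equation method — the unknown never enters the equation — exactness holds emptily, with nothing for the method to add.
- a linear integrating factor: with the unknown absent the integrating factor is a formality; direct integration is the working structure.


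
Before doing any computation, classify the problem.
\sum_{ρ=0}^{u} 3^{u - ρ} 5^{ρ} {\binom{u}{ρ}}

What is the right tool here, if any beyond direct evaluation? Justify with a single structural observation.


Verdict: the binomial theorem — {\binom{u}{ρ}} weighting matched powers of 5 and 3 is the expanded form of (5 + 3)^u — fold it back up.


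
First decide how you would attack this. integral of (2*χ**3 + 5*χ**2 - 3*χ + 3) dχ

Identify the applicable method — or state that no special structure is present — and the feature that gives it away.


Diagnosis: no special technique — the integrand is a sum of constant multiples of powers of χ — integrate term by term.


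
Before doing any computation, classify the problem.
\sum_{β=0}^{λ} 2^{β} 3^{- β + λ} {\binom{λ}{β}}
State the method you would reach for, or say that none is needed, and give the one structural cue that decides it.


Diagnosis: the binomial theorem — terms weighting {\binom{λ}{β}} against matched powers of 2 and 3 reassemble into (2 + 3)^λ by the binomial theorem.


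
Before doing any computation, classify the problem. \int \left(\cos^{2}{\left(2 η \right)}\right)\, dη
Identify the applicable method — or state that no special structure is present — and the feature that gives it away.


Method: a trigonometric identity — \cos^{2}{\left(2 η \right)} carries an even exponent — trade it for double-angle cosines before integrating.


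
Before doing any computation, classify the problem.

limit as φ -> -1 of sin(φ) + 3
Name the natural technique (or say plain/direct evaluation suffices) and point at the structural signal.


Technique: no special technique — the expression is continuous at the evaluation point — substitute directly; no indeterminate form appears.


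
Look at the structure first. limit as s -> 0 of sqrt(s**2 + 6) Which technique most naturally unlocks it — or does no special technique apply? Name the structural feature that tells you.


Method: no special technique — the function is continuous at 0; evaluation is itself the limit, no machinery required.


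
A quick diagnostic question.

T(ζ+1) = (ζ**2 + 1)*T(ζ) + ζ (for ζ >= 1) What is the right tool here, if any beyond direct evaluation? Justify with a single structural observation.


Technique: a summation factor — one-term recursion with variable weight ζ**2 + 1 is solved by product normalization, not by root-finding.


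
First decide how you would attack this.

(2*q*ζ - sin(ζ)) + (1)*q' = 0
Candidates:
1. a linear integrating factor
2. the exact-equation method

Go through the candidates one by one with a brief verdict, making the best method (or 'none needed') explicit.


Method: a linear integrating factor — linear in the unknown with genuine forcing: multiply through by the exponential of the integrated coefficient and the left side closes into one derivative.
- a linear integrating factor — a fit — the right tool for this form.
- the exact-equation method: the mixed partial derivatives differ, so the left side is not a total differential.


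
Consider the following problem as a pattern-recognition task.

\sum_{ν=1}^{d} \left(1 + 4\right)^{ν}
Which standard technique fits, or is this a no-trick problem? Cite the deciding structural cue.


Diagnosis: the geometric series formula — consecutive terms stand in a fixed index-free ratio — the geometric sum formula closes it.


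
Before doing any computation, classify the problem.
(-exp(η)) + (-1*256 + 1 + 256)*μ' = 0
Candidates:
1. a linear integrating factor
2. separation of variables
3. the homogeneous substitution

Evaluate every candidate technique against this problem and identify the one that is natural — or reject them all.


Best approach: no special technique — with μ absent the equation is not coupled at all: direct integration in η.
- a linear integrating factor — the linear template holds only trivially here (the unknown is absent, so the coefficient is zero) — the method is not the natural label.
- separation of variables — with no unknown in the slope, separating variables is a formality — the equation integrates directly.
- the homogeneous substitution — the ratio substitution does not collapse this equation.


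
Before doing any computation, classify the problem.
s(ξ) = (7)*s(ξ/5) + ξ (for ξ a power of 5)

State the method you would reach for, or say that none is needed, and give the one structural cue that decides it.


Method: the master substitution — index division is the fingerprint: ξ/5 in the recursive call means substitute ξ = 5^m.


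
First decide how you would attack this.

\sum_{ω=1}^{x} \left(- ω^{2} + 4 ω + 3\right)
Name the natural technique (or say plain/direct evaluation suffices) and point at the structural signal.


Diagnosis: no special technique — Faulhaber territory: sum each constant-multiple power of ω with its closed-form formula, no trick required.


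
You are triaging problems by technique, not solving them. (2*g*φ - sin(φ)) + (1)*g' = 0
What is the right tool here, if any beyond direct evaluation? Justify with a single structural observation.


Best approach: a linear integrating factor — linear in the unknown with genuine forcing: multiply through by the exponential of the integrated coefficient and the left side closes into one derivative.


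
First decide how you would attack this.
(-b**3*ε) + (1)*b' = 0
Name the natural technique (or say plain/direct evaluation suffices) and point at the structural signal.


Verdict: separation of variables — one side of the product carries the independent variable, the other the unknown — the textbook separation shape.


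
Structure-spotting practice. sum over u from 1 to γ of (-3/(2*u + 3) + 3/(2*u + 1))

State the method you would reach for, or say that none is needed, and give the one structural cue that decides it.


Verdict: telescoping — the generic term is a one-step difference of 3/(2*u + 1), so partial sums shortcut to endpoint evaluation.


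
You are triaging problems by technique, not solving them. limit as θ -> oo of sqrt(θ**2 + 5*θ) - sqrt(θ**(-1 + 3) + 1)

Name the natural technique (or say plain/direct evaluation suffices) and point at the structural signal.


Diagnosis: conjugate multiplication — infinity minus infinity with a radical in play — multiply by the conjugate so the divergences of sqrt(θ**2 + 5*θ) and sqrt(θ**(-1 + 3) + 1) annihilate.


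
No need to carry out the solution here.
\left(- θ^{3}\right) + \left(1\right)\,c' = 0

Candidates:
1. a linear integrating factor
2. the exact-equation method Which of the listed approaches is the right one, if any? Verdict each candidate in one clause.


Best approach: no special technique — solved for the derivative, c never appears on the right — this is a direct integration in θ, not a differential-equations problem at heart.
- a linear integrating factor: with the unknown absent the integrating factor is a formality; direct integration is the working structure.
- the exact-equation method: the unknown never enters the equation — exactness holds emptily, with nothing for the method to add.


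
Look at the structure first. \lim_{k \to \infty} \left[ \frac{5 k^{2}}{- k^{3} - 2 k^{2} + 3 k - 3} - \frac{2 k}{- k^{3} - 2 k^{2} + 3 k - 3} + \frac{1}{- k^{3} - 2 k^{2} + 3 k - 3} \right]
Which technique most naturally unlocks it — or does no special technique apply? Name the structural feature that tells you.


Technique: dominant-term comparison — as k grows, only the highest-degree terms matter — compare leading terms and read the limit off. As a single quotient, the ∞/∞ shape would yield to repeated differentiation as well — the growth comparison gets there in one look.


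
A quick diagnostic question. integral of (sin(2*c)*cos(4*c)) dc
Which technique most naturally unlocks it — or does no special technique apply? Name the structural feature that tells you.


Verdict: a trigonometric identity — sin(2*c)*cos(4*c) is a beat pattern — rewrite the product as a sum of single-frequency waves before integrating.


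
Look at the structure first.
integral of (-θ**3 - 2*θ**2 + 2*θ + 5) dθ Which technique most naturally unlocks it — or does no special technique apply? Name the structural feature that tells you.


Method: no special technique — a term-by-term power-rule job in θ; no substitution or rearrangement earns its keep here.


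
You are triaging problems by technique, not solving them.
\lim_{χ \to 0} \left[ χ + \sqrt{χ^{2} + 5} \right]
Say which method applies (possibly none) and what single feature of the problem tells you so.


Verdict: no special technique — the expression is continuous at the evaluation point — substitute directly; no indeterminate form appears.


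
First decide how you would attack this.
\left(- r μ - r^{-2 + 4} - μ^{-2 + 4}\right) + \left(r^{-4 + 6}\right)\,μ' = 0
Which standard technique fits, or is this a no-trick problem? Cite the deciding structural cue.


Method: the homogeneous substitution — solved for the derivative, the right side is unchanged under scaling r and μ together — it depends only on the ratio μ/r, so substitute a single ratio variable.


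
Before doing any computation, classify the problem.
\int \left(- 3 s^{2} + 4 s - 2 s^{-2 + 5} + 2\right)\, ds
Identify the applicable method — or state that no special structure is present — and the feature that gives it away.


Verdict: no special technique — the integrand is a sum of constant multiples of powers of s — integrate term by term.


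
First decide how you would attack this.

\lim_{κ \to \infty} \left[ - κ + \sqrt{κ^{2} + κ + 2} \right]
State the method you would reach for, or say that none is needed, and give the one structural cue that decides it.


Diagnosis: conjugate multiplication — \sqrt{κ^{2} + κ + 2} and κ both blow up, but their difference is tame once the conjugate rationalizes it.


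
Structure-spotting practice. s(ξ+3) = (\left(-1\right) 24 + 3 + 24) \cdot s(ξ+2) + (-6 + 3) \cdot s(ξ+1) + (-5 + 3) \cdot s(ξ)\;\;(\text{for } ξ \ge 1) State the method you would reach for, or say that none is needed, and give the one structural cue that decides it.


Technique: the characteristic-root method — linear, homogeneous, constant coefficients: solutions of the form r^ξ exist — find the roots of the characteristic polynomial.


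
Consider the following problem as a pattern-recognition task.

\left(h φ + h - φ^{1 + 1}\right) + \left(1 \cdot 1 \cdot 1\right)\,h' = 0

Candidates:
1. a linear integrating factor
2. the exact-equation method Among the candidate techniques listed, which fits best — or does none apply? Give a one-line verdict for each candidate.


Best approach: a linear integrating factor — the unknown enters only to the first power against a nonzero forcing term — the integrating-factor template applies directly.
- a linear integrating factor — applies; the problem has the shape this method handles.
- the exact-equation method: no potential function has this form as its differential, as written.


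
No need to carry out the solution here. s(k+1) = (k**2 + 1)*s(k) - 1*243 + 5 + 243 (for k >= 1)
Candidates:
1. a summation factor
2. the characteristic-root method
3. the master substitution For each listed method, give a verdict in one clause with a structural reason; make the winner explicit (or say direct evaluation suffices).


Diagnosis: a summation factor — the coefficient k**2 + 1 drifts with the index, so no fixed root exists; normalizing by the cumulative product telescopes it.
- a summation factor — a fit — the right tool for this form.
- the characteristic-root method — the coefficients vary with the index, breaking the constant-coefficient structure the method needs.
- the master substitution — the recursion steps by a constant offset, so exponential reindexing is pointless.


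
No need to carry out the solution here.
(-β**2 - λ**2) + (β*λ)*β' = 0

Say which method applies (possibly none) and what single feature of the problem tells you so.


Diagnosis: the homogeneous substitution — the slope's numerator and denominator share total degree; set v = β/λ and the equation drops to separable form. Rearranged, this also fits the Bernoulli template directly; the homogeneous substitution reads the structure without the rearrangement.


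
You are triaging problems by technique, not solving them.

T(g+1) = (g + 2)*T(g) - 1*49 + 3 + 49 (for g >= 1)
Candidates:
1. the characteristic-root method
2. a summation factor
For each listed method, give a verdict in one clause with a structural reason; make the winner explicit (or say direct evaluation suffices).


Verdict: a summation factor — it is first-order linear but the coefficient g + 2 depends on the index, so multiply through by a summation factor to telescope it.
- the characteristic-root method — an index-dependent weight blocks the pure exponential ansatz.
- a summation factor — applicable, and directly so.


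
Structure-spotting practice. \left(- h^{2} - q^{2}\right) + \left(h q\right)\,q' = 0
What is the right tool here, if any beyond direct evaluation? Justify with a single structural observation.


Diagnosis: the homogeneous substitution — the slope's numerator and denominator share total degree; set v = q/h and the equation drops to separable form. This doubles as a Bernoulli equation in the unknown as written; the homogeneous route needs no setup at all.


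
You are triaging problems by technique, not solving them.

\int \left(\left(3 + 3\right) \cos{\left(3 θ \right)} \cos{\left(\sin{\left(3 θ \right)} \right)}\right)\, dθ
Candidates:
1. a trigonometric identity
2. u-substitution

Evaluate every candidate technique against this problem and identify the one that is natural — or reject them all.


Method: u-substitution — collected, the integrand has one factor that is, up to a constant, the derivative of an inner expression the rest depends on — substitute for that inner expression.
- a trigonometric identity: no identity rewrites this into an easier trigonometric form.
- u-substitution — yes — fits the structure here.


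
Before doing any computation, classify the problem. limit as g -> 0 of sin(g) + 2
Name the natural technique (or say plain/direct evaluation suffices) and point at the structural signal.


Verdict: no special technique — no denominator vanishes and nothing blows up at 0: direct substitution is the whole computation.


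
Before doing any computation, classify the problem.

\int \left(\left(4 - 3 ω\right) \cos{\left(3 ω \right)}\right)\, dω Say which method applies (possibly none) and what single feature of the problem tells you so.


Technique: integration by parts — the integrand splits as 4 - 3 ω times \cos{\left(3 ω \right)} — repeatedly differentiating the polynomial part kills it, which is the parts ladder.


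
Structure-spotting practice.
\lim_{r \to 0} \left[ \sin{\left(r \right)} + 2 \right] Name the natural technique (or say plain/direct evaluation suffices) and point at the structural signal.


Verdict: no special technique — the function is continuous at 0; evaluation is itself the limit, no machinery required.


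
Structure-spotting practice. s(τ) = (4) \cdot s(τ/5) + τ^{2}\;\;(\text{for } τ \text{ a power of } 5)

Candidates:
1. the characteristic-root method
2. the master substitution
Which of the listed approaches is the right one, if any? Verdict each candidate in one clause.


Verdict: the master substitution — the argument contracts 5-fold per step: reindex τ exponentially and solve the linear recurrence in the new index.
- the characteristic-root method — a divided-index call is not the fixed-shift linear shape that characteristic roots solve.
- the master substitution — yes — fits the structure here.


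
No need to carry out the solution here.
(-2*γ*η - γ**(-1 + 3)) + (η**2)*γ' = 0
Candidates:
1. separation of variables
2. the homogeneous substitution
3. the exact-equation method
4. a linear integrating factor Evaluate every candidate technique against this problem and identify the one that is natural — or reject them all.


Method: the homogeneous substitution — the slope is degree-zero homogeneous: the ratio substitution v = γ/η collapses it. Rearranged, this also fits the Bernoulli template directly; the homogeneous substitution reads the structure without the rearrangement.
- separation of variables: no algebra isolates the independent variable on one side and the unknown on the other.
- the homogeneous substitution — yes, a natural case for it.
- the exact-equation method: the mixed partial derivatives differ, so the left side is not a total differential.
- a linear integrating factor — a nonlinear term in the unknown puts this outside the integrating-factor template.


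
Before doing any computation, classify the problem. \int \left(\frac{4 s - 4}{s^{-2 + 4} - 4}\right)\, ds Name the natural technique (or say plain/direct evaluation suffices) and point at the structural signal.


Best approach: partial fractions — a proper rational integrand over the factorable (s^{-2 + 4} - 4): partial fractions reduce it to elementary pieces.


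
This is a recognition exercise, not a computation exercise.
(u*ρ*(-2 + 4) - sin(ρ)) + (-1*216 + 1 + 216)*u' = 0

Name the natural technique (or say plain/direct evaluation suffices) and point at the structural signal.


Diagnosis: a linear integrating factor — linear in the unknown with genuine forcing: multiply through by the exponential of the integrated coefficient and the left side closes into one derivative.


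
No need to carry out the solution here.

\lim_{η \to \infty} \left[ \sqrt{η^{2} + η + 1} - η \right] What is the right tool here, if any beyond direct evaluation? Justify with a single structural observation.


Technique: conjugate multiplication — an infinity-minus-infinity difference with a surviving radical — multiply by the conjugate to cancel the divergence.


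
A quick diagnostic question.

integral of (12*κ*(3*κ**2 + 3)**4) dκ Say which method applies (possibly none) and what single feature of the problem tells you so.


Method: u-substitution — the only nontrivial dependence routes through 3*κ**2 + 3, whose derivative supplies the leftover factor up to a constant multiple — u = 3*κ**2 + 3 flattens it. Brute-force expansion works too — the substitution sees the structure instead of grinding through terms.


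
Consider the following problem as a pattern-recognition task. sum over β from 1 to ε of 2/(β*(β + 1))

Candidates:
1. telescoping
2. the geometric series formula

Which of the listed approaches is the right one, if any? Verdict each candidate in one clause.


Verdict: telescoping — the summand 2/(β*(β + 1)) decomposes into fractions whose poles differ by an integer shift — the series collapses.
- telescoping — a fit — the right tool for this form.
- the geometric series formula — consecutive terms are not related by a fixed multiplier.


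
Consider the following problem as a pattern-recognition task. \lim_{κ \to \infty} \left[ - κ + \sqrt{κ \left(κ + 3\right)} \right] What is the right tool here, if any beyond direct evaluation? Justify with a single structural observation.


Method: conjugate multiplication — neither \sqrt{κ \left(κ + 3\right)} nor κ converges alone, so rewrite their difference as a conjugate-rationalized quotient first.


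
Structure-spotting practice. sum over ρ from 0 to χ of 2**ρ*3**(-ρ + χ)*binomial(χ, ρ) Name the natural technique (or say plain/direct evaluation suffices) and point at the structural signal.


Technique: the binomial theorem — the summand is term ρ of a binomial expansion in 2 and 3; the whole sum is a single power.


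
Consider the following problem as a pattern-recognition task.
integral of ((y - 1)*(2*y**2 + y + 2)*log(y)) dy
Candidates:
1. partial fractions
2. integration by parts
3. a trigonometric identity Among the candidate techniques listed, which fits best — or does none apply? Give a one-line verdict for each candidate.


Diagnosis: integration by parts — the logarithm log(y) wants to be differentiated, not integrated; parts makes that legal.
- partial fractions — there is no rational-function structure to decompose.
- integration by parts — applicable, and directly so.
- a trigonometric identity: no sine or cosine appears, so there is nothing for a trigonometric identity to act on.


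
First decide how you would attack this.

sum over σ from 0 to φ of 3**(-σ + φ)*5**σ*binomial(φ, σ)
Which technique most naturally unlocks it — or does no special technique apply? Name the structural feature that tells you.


Diagnosis: the binomial theorem — binomial(φ, σ) weighting matched powers of 5 and 3 is the expanded form of (5 + 3)^φ — fold it back up.


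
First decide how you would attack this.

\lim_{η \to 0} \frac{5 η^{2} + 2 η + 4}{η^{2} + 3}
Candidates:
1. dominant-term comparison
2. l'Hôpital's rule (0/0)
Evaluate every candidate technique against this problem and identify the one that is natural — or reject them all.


Verdict: no special technique — no denominator vanishes and nothing blows up at 0: direct substitution is the whole computation.
- dominant-term comparison: this is not a rational comparison of growth rates at infinity.
- l'Hôpital's rule (0/0): substituting the point gives a finite value outright — there is no indeterminate clash to repair.


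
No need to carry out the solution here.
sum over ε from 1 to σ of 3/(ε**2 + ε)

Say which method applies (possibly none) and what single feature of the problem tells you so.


Best approach: telescoping — after splitting 3/(ε**2 + ε) into partial fractions, the pieces are shifted copies of one function and cancel telescopically.


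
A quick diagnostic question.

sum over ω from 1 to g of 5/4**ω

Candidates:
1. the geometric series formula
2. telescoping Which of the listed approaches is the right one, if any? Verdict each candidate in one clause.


Technique: the geometric series formula — consecutive terms stand in a fixed index-free ratio — the geometric sum formula closes it.
- the geometric series formula — applicable, and directly so.
- telescoping: the summand is not presented as a shifted difference — a telescoping rewrite may exist, but the displayed structure does not offer one.


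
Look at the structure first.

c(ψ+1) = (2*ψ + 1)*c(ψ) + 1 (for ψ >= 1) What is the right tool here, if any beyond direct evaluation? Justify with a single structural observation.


Diagnosis: a summation factor — rescale the sequence by the product of the weights 2*ψ + 1 so far — the recurrence collapses to a plain running sum.


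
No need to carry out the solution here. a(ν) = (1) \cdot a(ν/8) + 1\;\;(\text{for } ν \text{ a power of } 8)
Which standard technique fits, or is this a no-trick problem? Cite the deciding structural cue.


Best approach: the master substitution — treat m = log base 8 of ν as the new clock: one recursion step advances m by one while ν scales by 8.


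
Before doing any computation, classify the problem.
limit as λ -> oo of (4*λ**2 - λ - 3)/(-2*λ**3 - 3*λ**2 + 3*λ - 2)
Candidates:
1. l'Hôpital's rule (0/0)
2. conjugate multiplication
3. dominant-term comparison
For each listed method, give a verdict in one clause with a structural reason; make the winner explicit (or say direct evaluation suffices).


Best approach: dominant-term comparison — as λ grows, only the highest-degree terms matter — compare leading terms and read the limit off.
- l'Hôpital's rule (0/0): no 0/0 form appears: written as one quotient, top and bottom both grow without bound, and the ratio is decided by their leading terms.
- conjugate multiplication — there is no infinity-minus-infinity radical difference to rationalize.
- dominant-term comparison: yes — fits the structure here.


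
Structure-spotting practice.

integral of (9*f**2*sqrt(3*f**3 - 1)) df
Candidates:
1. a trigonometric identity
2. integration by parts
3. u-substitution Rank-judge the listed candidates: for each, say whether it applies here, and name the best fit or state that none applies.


Best approach: u-substitution — 9*f**2 matches the derivative of 3*f**3 - 1 up to a constant; with u = 3*f**3 - 1 the whole integrand folds into a function of u alone.
- a trigonometric identity: there is no trigonometric structure at all — the integrand carries no sine or cosine to rewrite.
- integration by parts: a polynomial factor is present, but its partner is not an exp, sine, or cosine of a degree-1 argument, nor a logarithm.
- u-substitution — applicable, and directly so.
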